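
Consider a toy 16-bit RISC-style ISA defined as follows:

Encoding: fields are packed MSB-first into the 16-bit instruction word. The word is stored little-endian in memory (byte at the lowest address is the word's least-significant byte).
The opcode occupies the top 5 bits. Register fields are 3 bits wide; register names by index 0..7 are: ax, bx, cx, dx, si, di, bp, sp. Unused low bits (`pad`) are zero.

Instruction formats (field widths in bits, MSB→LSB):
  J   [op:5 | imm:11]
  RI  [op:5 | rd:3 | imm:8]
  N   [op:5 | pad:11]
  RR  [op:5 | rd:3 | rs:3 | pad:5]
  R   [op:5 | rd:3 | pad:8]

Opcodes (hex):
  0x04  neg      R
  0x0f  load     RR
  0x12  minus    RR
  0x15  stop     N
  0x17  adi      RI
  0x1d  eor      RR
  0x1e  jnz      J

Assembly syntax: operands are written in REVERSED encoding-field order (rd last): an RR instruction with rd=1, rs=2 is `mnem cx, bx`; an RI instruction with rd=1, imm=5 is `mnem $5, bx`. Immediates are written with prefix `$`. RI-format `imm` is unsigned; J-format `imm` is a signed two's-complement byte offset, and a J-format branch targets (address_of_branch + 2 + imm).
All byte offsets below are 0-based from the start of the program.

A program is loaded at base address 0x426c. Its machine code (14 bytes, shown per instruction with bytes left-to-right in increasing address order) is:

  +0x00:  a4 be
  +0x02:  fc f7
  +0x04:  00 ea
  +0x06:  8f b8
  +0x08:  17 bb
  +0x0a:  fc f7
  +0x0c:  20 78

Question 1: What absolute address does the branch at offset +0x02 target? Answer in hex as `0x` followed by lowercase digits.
off 0x02: read fc f7 as little → 0xf7fc
  opcode bits[15:11]=0x1e: jnz/J
  imm@[10:0]=0x7fc (s11→-4) ⇒ $-4
  target = base 0x426c + off 0x02 + 2 + imm -4 = 0x426c

0x426c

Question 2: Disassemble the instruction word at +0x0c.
load bx, ax

+0x0c: 20 78 ⇒ word 0x7820 (little)
  op=0x7820>>11=0xf ⇒ load (RR)
  rd@[10:8]=0x0 ⇒ ax
  rs@[7:5]=0x1 ⇒ bx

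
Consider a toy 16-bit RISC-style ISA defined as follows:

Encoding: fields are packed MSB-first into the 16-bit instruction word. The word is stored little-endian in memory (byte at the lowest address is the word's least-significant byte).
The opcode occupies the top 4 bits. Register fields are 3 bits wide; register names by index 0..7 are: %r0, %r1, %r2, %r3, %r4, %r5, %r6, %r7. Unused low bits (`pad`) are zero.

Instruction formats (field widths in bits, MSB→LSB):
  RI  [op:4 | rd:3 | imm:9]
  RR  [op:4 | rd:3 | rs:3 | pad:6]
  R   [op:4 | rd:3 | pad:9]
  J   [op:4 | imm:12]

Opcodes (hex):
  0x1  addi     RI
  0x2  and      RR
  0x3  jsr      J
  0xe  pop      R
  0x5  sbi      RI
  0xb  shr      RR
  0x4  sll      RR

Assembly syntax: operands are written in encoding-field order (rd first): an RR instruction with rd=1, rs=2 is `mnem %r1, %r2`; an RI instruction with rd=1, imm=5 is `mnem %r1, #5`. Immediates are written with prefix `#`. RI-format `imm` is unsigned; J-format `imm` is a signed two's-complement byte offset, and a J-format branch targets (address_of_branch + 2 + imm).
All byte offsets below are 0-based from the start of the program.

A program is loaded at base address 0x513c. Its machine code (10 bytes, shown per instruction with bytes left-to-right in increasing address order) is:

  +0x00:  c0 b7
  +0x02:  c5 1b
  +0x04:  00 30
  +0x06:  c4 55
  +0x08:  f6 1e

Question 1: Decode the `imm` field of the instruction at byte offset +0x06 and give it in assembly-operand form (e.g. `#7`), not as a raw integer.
#452

off 0x06: read c4 55 as little → 0x55c4
  opcode bits[15:12]=0x5: sbi/RI
  rd@[11:9]=0x2 ⇒ %r2
  imm@[8:0]=0x1c4 ⇒ #452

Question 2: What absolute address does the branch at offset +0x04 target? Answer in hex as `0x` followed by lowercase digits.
0x5142

+0x04: 00 30 ⇒ word 0x3000 (little)
  top 4b → 0x3 → jsr [J]
  imm@[11:0]=0x0 ⇒ #0
  target = base 0x513c + off 0x04 + 2 + imm 0 = 0x5142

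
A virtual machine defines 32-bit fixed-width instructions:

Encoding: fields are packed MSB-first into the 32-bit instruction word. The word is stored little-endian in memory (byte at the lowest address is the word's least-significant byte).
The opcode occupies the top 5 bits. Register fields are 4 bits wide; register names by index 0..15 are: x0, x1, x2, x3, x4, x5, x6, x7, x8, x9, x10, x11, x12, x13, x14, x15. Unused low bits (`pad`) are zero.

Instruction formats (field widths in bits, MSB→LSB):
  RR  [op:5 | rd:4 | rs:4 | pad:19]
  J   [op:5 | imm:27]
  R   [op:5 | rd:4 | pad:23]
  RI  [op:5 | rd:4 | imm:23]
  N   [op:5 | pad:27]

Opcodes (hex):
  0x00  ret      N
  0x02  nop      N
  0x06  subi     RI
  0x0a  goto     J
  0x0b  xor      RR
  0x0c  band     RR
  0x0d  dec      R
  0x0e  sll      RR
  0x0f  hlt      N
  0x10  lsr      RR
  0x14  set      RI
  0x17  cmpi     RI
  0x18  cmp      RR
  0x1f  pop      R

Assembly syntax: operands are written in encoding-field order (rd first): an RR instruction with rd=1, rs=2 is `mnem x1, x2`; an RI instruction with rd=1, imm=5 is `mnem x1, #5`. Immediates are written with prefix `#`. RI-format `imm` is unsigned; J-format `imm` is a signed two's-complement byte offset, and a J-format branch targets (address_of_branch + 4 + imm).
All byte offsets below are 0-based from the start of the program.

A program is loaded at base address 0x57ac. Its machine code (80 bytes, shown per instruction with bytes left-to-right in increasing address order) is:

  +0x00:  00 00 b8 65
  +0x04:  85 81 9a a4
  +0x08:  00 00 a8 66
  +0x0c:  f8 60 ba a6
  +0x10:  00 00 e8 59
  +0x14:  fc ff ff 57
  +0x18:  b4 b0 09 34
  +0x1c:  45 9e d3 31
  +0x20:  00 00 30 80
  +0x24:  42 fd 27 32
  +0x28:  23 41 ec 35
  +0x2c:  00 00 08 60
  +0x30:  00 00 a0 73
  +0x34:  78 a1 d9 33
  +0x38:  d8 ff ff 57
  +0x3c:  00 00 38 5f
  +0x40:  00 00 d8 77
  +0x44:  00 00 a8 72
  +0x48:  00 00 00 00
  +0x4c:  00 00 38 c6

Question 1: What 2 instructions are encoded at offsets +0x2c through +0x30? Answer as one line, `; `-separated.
band x0, x1; sll x7, x4

+0x2c: 00 00 08 60 ⇒ word 0x60080000 (little)
  opcode bits[31:27]=0xc: band/RR
  rd@[26:23]=0x0 ⇒ x0
  rs@[22:19]=0x1 ⇒ x1
+0x30: 00 00 a0 73 ⇒ word 0x73a00000 (little)
  opcode bits[31:27]=0xe: sll/RR
  rd@[26:23]=0x7 ⇒ x7
  rs@[22:19]=0x4 ⇒ x4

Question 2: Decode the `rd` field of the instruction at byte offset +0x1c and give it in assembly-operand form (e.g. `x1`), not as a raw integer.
x3

off 0x1c: read 45 9e d3 31 as little → 0x31d39e45
  top 5b → 0x6 → subi [RI]
  [26:23] rd=3 = x3
  [22:0] imm=5480005 = #5480005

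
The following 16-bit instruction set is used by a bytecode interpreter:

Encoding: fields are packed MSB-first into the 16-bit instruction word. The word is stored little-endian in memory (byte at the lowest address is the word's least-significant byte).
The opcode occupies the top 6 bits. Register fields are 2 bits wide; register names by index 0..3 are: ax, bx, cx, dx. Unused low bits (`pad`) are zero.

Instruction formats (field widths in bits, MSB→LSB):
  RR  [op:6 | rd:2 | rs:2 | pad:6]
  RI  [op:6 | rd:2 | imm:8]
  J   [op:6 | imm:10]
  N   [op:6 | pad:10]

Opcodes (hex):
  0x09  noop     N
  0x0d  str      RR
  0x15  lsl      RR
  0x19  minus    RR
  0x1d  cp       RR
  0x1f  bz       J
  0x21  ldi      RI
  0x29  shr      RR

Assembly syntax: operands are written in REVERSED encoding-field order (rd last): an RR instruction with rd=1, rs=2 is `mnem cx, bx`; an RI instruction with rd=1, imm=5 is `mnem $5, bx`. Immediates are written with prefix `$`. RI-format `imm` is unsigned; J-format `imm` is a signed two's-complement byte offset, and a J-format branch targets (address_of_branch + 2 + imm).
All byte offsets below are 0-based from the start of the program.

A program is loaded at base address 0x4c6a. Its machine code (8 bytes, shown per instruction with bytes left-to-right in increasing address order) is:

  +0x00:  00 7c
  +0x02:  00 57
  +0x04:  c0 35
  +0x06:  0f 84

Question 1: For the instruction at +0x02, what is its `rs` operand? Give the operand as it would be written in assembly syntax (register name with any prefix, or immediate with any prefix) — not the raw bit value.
ax

off 0x02: read 00 57 as little → 0x5700
  op=0x5700>>10=0x15 ⇒ lsl (RR)
  [9:8] rd=3 = dx
  [7:6] rs=0 = ax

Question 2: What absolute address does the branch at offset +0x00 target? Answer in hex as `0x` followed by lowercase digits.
+0x00: 00 7c ⇒ word 0x7c00 (little)
  opcode bits[15:10]=0x1f: bz/J
  imm: (w>>0)&0x3ff=0x0 → $0
  target = base 0x4c6a + off 0x00 + 2 + imm 0 = 0x4c6c

0x4c6c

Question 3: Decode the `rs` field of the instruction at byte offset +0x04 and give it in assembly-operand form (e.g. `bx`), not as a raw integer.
[04] c0 35 → 0x35c0
  top 6b → 0xd → str [RR]
  rd: (w>>8)&0x3=0x1 → bx
  rs: (w>>6)&0x3=0x3 → dx

dx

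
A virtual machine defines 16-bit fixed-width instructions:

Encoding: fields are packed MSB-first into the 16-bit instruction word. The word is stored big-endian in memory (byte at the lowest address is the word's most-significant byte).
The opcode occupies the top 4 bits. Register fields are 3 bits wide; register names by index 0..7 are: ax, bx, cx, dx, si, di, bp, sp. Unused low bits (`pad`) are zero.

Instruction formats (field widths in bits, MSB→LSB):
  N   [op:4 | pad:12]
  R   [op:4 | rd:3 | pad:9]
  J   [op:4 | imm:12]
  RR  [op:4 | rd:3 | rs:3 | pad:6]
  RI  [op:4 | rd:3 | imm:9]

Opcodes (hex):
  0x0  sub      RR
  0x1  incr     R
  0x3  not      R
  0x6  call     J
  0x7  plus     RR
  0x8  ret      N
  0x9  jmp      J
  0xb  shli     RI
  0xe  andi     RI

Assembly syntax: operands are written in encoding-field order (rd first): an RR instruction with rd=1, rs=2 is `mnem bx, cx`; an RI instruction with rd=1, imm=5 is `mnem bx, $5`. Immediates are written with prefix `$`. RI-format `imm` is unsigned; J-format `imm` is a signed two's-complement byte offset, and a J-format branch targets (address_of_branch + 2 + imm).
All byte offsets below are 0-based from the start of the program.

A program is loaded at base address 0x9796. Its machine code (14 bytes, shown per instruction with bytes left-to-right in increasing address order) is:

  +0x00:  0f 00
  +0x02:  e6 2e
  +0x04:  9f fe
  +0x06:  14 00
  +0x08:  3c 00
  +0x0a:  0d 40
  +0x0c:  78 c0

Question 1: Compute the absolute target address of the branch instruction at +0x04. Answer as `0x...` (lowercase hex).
off 0x04: read 9f fe as big → 0x9ffe
  top 4b → 0x9 → jmp [J]
  [11:0] imm=4094 (s12→-2) = $-2
  target = base 0x9796 + off 0x04 + 2 + imm -2 = 0x979a

0x979a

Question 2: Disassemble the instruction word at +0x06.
incr cx

off 0x06: read 14 00 as big → 0x1400
  op=0x1400>>12=0x1 ⇒ incr (R)
  [11:9] rd=2 = cx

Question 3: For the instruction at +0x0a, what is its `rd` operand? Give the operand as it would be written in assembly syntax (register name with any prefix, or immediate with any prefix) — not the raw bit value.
[0a] 0d 40 → 0x0d40
  top 4b → 0x0 → sub [RR]
  rd@[11:9]=0x6 ⇒ bp
  rs@[8:6]=0x5 ⇒ di

bp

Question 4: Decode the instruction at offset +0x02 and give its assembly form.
andi dx, $46

[02] e6 2e → 0xe62e
  opcode bits[15:12]=0xe: andi/RI
  [11:9] rd=3 = dx
  [8:0] imm=46 = $46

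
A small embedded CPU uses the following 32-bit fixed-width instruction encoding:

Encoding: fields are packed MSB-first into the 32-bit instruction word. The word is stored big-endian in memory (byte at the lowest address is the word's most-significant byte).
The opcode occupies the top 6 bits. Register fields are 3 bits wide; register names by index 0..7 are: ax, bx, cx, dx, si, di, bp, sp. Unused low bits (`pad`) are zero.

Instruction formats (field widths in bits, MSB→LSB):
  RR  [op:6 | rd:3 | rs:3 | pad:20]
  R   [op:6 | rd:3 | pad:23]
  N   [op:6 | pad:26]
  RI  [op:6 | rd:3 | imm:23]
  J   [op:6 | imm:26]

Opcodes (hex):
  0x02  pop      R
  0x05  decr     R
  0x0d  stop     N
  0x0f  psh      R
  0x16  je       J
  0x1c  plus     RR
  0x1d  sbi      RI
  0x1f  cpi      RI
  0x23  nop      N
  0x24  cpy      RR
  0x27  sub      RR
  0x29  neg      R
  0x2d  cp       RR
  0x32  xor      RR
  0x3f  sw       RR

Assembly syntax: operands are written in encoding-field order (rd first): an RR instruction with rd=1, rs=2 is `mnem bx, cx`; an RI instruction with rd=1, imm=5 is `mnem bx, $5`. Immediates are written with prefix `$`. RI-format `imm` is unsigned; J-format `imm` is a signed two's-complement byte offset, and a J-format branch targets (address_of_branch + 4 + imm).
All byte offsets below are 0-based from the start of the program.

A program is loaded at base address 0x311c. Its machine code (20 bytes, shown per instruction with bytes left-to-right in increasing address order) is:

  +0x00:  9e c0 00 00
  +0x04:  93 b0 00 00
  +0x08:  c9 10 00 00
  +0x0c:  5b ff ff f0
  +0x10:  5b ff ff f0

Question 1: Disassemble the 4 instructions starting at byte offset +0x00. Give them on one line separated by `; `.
sub di, si; cpy sp, dx; xor cx, bx; je $-16

+0x00: 9e c0 00 00 ⇒ word 0x9ec00000 (big)
  op=0x9ec00000>>26=0x27 ⇒ sub (RR)
  [25:23] rd=5 = di
  [22:20] rs=4 = si
+0x04: 93 b0 00 00 ⇒ word 0x93b00000 (big)
  op=0x93b00000>>26=0x24 ⇒ cpy (RR)
  [25:23] rd=7 = sp
  [22:20] rs=3 = dx
+0x08: c9 10 00 00 ⇒ word 0xc9100000 (big)
  op=0xc9100000>>26=0x32 ⇒ xor (RR)
  [25:23] rd=2 = cx
  [22:20] rs=1 = bx
+0x0c: 5b ff ff f0 ⇒ word 0x5bfffff0 (big)
  op=0x5bfffff0>>26=0x16 ⇒ je (J)
  [25:0] imm=67108848 (s26→-16) = $-16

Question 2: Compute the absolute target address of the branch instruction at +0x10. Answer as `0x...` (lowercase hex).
0x3120

off 0x10: read 5b ff ff f0 as big → 0x5bfffff0
  top 6b → 0x16 → je [J]
  imm@[25:0]=0x3fffff0 (s26→-16) ⇒ $-16
  target = base 0x311c + off 0x10 + 4 + imm -16 = 0x3120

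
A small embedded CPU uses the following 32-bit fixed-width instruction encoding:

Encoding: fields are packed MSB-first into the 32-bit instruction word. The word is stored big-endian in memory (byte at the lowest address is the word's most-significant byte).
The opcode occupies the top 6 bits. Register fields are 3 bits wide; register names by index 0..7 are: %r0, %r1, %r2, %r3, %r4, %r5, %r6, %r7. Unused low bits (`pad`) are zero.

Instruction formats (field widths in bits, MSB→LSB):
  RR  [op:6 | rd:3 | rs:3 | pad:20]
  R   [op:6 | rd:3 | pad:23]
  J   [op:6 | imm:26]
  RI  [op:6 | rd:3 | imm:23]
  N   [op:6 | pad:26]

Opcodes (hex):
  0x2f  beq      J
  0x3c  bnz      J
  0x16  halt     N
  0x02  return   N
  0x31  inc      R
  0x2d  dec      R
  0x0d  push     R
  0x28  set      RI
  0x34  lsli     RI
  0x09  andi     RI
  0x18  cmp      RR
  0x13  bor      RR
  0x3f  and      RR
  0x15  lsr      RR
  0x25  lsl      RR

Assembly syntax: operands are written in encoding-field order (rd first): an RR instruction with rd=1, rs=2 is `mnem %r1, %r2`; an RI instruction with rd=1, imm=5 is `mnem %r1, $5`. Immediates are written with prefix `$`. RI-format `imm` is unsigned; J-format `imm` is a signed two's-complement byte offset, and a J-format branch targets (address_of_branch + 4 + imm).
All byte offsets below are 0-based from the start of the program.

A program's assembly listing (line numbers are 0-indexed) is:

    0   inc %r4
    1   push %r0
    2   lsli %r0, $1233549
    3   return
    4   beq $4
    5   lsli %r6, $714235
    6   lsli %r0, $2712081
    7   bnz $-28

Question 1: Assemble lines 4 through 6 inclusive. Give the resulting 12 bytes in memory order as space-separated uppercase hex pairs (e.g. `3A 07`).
L4: beq op=0x2f:6|imm=4:26 ⇒ 0xbc000004 ⇒ big bc 00 00 04
L5: lsli op=0x34:6|rd=6:3|imm=714235:23 ⇒ 0xd30ae5fb ⇒ big d3 0a e5 fb
L6: lsli op=0x34:6|rd=0:3|imm=2712081:23 ⇒ 0xd0296211 ⇒ big d0 29 62 11

BC 00 00 04 D3 0A E5 FB D0 29 62 11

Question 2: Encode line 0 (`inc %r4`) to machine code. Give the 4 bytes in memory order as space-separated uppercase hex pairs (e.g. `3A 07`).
C6 00 00 00

line 0 (inc): pack op=0x31:6|rd=4:3|pad=0:23 = 0xc6000000; big→ c6 00 00 00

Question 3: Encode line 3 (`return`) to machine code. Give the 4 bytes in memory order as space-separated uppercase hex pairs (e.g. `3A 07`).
3. return fields op=0x2:6|pad=0:26 → word 08000000h → 08 00 00 00

08 00 00 00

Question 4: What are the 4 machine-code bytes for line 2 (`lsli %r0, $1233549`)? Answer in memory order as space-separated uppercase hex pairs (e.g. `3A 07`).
D0 12 D2 8D

line 2 (lsli): pack op=0x34:6|rd=0:3|imm=1233549:23 = 0xd012d28d; big→ d0 12 d2 8d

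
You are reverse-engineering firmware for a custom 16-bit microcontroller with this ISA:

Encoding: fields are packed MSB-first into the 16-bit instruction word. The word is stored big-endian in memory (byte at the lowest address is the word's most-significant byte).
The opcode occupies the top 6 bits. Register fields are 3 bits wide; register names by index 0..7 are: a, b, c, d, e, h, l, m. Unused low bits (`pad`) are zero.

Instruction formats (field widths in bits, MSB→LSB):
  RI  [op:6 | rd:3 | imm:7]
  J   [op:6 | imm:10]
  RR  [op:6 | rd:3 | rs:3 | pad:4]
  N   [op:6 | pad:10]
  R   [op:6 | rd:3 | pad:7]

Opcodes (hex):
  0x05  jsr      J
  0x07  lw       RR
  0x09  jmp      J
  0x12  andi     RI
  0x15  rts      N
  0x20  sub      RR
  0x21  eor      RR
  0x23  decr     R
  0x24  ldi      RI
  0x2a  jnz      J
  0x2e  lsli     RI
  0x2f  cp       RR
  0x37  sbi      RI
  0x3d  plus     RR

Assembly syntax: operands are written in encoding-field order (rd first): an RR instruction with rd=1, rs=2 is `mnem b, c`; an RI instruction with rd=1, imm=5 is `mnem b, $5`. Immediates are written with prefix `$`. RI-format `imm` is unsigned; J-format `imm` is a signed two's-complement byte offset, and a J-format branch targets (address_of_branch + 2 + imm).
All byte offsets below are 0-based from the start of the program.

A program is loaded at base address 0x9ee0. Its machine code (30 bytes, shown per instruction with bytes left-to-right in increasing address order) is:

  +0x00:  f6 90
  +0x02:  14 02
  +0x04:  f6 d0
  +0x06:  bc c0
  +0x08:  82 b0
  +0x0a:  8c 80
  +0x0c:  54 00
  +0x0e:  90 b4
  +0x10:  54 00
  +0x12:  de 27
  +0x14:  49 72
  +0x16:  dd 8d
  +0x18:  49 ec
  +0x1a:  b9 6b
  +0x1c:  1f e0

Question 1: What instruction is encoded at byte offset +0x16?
sbi d, $13

+0x16: dd 8d ⇒ word 0xdd8d (big)
  opcode bits[15:10]=0x37: sbi/RI
  [9:7] rd=3 = d
  [6:0] imm=13 = $13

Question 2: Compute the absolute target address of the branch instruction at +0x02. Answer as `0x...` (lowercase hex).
off 0x02: read 14 02 as big → 0x1402
  op=0x1402>>10=0x5 ⇒ jsr (J)
  imm@[9:0]=0x2 ⇒ $2
  target = base 0x9ee0 + off 0x02 + 2 + imm 2 = 0x9ee6

0x9ee6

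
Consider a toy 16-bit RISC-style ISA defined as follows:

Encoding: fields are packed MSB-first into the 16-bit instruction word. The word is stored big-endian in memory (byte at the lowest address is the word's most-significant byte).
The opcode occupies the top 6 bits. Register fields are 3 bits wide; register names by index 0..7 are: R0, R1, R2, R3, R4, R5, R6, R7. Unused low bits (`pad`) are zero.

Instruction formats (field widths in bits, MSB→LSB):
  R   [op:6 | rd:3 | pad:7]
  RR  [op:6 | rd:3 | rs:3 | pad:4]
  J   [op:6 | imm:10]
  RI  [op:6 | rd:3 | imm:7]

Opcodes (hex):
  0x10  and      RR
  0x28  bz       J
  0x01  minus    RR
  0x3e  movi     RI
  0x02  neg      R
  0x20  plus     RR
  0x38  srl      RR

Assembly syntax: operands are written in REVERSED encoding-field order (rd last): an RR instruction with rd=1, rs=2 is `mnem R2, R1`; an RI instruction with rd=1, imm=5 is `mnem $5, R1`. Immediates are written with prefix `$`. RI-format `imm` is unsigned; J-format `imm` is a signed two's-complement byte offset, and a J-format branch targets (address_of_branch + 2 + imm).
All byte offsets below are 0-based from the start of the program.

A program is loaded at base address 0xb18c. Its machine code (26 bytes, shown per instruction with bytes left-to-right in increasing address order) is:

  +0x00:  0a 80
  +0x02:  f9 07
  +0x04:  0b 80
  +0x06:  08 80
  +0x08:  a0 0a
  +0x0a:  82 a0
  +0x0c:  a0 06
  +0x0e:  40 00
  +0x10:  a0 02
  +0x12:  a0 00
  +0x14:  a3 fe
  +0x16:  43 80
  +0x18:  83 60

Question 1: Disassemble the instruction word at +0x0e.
[0e] 40 00 → 0x4000
  top 6b → 0x10 → and [RR]
  rd: (w>>7)&0x7=0x0 → R0
  rs: (w>>4)&0x7=0x0 → R0

and R0, R0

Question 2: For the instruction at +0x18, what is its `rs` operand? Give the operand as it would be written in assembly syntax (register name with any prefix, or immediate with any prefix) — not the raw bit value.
R6

[18] 83 60 → 0x8360
  top 6b → 0x20 → plus [RR]
  rd: (w>>7)&0x7=0x6 → R6
  rs: (w>>4)&0x7=0x6 → R6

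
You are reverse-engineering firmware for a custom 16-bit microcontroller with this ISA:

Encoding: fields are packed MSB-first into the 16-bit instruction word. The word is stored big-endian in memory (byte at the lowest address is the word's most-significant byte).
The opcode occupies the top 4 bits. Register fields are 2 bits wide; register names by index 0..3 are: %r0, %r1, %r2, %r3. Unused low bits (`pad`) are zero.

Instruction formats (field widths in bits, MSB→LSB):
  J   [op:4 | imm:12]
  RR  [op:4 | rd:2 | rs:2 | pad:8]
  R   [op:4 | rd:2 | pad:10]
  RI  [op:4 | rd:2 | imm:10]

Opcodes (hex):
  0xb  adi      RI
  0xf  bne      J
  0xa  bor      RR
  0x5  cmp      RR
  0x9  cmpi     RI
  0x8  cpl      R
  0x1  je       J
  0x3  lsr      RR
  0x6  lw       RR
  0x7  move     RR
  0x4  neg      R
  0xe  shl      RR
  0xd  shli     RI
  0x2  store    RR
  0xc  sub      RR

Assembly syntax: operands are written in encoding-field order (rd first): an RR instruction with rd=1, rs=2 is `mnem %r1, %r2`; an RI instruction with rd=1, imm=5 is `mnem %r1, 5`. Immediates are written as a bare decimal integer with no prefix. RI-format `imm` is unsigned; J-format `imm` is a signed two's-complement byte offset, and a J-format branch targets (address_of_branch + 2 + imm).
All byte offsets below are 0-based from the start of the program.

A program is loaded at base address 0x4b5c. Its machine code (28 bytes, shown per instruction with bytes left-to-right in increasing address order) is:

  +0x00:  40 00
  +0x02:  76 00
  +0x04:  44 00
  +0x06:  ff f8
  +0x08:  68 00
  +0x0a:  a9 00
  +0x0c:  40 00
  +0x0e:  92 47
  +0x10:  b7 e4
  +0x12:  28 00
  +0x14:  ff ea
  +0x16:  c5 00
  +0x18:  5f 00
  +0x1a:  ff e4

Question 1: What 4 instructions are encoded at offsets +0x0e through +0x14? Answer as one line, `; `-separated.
cmpi %r0, 583; adi %r1, 996; store %r2, %r0; bne -22

off 0x0e: read 92 47 as big → 0x9247
  opcode bits[15:12]=0x9: cmpi/RI
  [11:10] rd=0 = %r0
  [9:0] imm=583 = 583
off 0x10: read b7 e4 as big → 0xb7e4
  opcode bits[15:12]=0xb: adi/RI
  [11:10] rd=1 = %r1
  [9:0] imm=996 = 996
off 0x12: read 28 00 as big → 0x2800
  opcode bits[15:12]=0x2: store/RR
  [11:10] rd=2 = %r2
  [9:8] rs=0 = %r0
off 0x14: read ff ea as big → 0xffea
  opcode bits[15:12]=0xf: bne/J
  [11:0] imm=4074 (s12→-22) = -22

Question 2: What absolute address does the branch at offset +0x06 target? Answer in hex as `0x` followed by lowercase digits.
0x4b5c

[06] ff f8 → 0xfff8
  opcode bits[15:12]=0xf: bne/J
  imm@[11:0]=0xff8 (s12→-8) ⇒ -8
  target = base 0x4b5c + off 0x06 + 2 + imm -8 = 0x4b5c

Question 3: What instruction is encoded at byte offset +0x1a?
bne -28

@+1a  big-endian(ff e4) = 0xffe4
  opcode bits[15:12]=0xf: bne/J
  imm: (w>>0)&0xfff=0xfe4 (s12→-28) → -28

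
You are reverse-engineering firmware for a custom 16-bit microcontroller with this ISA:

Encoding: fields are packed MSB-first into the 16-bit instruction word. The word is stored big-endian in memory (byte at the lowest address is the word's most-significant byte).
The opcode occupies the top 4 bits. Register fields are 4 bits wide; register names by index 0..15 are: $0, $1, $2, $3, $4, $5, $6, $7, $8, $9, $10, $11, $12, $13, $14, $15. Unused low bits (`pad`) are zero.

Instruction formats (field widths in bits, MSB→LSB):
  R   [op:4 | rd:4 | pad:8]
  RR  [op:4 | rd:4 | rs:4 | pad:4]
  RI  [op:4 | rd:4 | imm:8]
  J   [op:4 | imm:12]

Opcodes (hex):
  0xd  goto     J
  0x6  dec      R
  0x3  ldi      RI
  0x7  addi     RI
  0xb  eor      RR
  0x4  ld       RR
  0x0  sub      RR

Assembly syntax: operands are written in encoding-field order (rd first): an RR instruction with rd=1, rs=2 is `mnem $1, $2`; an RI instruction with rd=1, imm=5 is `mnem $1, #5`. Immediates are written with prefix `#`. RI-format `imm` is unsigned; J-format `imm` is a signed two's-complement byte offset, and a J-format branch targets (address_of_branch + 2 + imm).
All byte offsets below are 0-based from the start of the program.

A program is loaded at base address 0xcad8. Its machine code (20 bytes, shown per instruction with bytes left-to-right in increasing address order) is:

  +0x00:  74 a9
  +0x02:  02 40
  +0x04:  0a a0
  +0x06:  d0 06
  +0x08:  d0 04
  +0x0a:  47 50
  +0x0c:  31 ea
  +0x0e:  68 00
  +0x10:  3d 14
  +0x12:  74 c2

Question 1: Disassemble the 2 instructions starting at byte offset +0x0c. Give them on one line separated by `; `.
ldi $1, #234; dec $8

+0x0c: 31 ea ⇒ word 0x31ea (big)
  op=0x31ea>>12=0x3 ⇒ ldi (RI)
  [11:8] rd=1 = $1
  [7:0] imm=234 = #234
+0x0e: 68 00 ⇒ word 0x6800 (big)
  op=0x6800>>12=0x6 ⇒ dec (R)
  [11:8] rd=8 = $8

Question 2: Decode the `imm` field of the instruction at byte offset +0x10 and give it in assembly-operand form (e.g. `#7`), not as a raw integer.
+0x10: 3d 14 ⇒ word 0x3d14 (big)
  top 4b → 0x3 → ldi [RI]
  rd@[11:8]=0xd ⇒ $13
  imm@[7:0]=0x14 ⇒ #20

#20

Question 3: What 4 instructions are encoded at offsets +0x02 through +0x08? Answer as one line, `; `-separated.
sub $2, $4; sub $10, $10; goto #6; goto #4

+0x02: 02 40 ⇒ word 0x0240 (big)
  op=0x0240>>12=0x0 ⇒ sub (RR)
  rd: (w>>8)&0xf=0x2 → $2
  rs: (w>>4)&0xf=0x4 → $4
+0x04: 0a a0 ⇒ word 0x0aa0 (big)
  op=0x0aa0>>12=0x0 ⇒ sub (RR)
  rd: (w>>8)&0xf=0xa → $10
  rs: (w>>4)&0xf=0xa → $10
+0x06: d0 06 ⇒ word 0xd006 (big)
  op=0xd006>>12=0xd ⇒ goto (J)
  imm: (w>>0)&0xfff=0x6 → #6
+0x08: d0 04 ⇒ word 0xd004 (big)
  op=0xd004>>12=0xd ⇒ goto (J)
  imm: (w>>0)&0xfff=0x4 → #4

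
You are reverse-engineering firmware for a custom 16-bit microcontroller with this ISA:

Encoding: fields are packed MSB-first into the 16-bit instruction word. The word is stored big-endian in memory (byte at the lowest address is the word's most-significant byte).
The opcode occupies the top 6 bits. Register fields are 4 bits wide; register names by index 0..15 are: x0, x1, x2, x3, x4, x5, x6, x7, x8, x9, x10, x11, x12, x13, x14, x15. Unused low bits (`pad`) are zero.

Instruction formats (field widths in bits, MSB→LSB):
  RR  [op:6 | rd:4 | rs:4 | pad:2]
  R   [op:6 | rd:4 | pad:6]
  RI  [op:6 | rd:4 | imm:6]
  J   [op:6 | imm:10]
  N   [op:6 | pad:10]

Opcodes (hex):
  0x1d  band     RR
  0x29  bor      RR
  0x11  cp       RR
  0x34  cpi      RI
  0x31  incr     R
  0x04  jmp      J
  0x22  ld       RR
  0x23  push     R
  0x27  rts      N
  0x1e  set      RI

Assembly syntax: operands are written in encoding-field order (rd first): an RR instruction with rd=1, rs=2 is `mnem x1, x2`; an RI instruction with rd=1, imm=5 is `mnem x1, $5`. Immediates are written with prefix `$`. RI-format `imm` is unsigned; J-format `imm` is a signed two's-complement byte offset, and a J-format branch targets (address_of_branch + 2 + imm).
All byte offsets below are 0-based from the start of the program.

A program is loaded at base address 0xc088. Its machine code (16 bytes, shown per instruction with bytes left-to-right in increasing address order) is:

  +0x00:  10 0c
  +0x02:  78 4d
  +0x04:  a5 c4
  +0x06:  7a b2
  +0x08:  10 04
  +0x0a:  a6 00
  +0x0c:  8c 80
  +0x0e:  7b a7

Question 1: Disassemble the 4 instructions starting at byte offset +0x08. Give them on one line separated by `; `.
[08] 10 04 → 0x1004
  op=0x1004>>10=0x4 ⇒ jmp (J)
  [9:0] imm=4 = $4
[0a] a6 00 → 0xa600
  op=0xa600>>10=0x29 ⇒ bor (RR)
  [9:6] rd=8 = x8
  [5:2] rs=0 = x0
[0c] 8c 80 → 0x8c80
  op=0x8c80>>10=0x23 ⇒ push (R)
  [9:6] rd=2 = x2
[0e] 7b a7 → 0x7ba7
  op=0x7ba7>>10=0x1e ⇒ set (RI)
  [9:6] rd=14 = x14
  [5:0] imm=39 = $39

jmp $4; bor x8, x0; push x2; set x14, $39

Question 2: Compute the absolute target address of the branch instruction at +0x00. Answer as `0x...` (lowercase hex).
0xc096

off 0x00: read 10 0c as big → 0x100c
  op=0x100c>>10=0x4 ⇒ jmp (J)
  imm: (w>>0)&0x3ff=0xc → $12
  target = base 0xc088 + off 0x00 + 2 + imm 12 = 0xc096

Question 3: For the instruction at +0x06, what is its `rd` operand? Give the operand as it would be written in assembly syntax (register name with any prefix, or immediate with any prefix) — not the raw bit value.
[06] 7a b2 → 0x7ab2
  opcode bits[15:10]=0x1e: set/RI
  [9:6] rd=10 = x10
  [5:0] imm=50 = $50

x10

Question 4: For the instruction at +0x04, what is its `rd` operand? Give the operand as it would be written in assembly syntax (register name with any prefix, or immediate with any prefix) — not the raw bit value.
[04] a5 c4 → 0xa5c4
  opcode bits[15:10]=0x29: bor/RR
  [9:6] rd=7 = x7
  [5:2] rs=1 = x1

x7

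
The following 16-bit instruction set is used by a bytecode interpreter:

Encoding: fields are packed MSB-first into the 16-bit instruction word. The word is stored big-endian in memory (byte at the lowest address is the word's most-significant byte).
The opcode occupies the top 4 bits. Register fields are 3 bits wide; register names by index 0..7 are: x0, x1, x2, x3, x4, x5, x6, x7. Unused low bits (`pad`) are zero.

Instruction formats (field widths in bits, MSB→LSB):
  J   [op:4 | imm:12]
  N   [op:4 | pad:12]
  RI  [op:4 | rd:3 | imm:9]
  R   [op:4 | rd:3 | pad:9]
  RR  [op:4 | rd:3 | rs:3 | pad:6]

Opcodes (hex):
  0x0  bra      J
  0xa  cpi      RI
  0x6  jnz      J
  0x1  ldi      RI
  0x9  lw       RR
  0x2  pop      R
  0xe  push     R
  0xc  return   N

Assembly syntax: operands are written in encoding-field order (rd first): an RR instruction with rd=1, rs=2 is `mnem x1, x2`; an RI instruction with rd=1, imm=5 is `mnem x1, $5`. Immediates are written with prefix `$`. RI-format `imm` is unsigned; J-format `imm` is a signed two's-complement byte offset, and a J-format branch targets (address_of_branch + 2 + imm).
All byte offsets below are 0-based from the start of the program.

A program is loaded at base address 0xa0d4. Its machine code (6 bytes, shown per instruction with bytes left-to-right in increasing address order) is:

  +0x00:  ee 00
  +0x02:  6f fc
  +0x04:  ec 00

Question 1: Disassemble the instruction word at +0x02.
off 0x02: read 6f fc as big → 0x6ffc
  op=0x6ffc>>12=0x6 ⇒ jnz (J)
  imm@[11:0]=0xffc (s12→-4) ⇒ $-4

jnz $-4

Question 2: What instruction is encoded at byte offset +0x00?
[00] ee 00 → 0xee00
  op=0xee00>>12=0xe ⇒ push (R)
  [11:9] rd=7 = x7

push x7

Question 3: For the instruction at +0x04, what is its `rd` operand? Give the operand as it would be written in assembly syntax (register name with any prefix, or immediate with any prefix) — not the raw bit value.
x6

off 0x04: read ec 00 as big → 0xec00
  top 4b → 0xe → push [R]
  [11:9] rd=6 = x6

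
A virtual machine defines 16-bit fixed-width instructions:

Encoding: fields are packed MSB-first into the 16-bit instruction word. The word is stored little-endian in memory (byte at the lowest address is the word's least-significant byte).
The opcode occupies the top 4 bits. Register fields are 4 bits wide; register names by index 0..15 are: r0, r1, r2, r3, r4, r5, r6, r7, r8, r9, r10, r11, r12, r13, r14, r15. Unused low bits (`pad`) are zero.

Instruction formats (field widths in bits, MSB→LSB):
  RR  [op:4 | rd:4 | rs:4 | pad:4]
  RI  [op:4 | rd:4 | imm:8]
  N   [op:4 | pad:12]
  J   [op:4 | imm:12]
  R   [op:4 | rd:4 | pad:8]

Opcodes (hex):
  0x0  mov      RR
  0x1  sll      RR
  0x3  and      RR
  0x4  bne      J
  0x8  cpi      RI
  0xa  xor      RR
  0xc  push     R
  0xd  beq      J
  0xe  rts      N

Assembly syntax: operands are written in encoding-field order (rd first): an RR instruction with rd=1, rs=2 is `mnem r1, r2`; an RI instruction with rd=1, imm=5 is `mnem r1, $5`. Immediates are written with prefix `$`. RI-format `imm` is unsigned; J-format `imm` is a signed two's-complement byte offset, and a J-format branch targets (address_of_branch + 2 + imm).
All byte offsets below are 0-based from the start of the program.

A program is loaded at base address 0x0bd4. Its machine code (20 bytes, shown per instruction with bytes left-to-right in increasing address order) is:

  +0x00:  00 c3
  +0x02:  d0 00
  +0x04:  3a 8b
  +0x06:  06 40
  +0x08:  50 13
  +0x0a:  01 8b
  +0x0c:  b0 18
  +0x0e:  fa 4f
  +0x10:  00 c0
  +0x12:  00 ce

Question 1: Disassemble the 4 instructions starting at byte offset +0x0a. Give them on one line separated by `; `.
+0x0a: 01 8b ⇒ word 0x8b01 (little)
  top 4b → 0x8 → cpi [RI]
  rd: (w>>8)&0xf=0xb → r11
  imm: (w>>0)&0xff=0x1 → $1
+0x0c: b0 18 ⇒ word 0x18b0 (little)
  top 4b → 0x1 → sll [RR]
  rd: (w>>8)&0xf=0x8 → r8
  rs: (w>>4)&0xf=0xb → r11
+0x0e: fa 4f ⇒ word 0x4ffa (little)
  top 4b → 0x4 → bne [J]
  imm: (w>>0)&0xfff=0xffa (s12→-6) → $-6
+0x10: 00 c0 ⇒ word 0xc000 (little)
  top 4b → 0xc → push [R]
  rd: (w>>8)&0xf=0x0 → r0

cpi r11, $1; sll r8, r11; bne $-6; push r0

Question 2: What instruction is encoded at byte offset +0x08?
sll r3, r5

+0x08: 50 13 ⇒ word 0x1350 (little)
  opcode bits[15:12]=0x1: sll/RR
  rd@[11:8]=0x3 ⇒ r3
  rs@[7:4]=0x5 ⇒ r5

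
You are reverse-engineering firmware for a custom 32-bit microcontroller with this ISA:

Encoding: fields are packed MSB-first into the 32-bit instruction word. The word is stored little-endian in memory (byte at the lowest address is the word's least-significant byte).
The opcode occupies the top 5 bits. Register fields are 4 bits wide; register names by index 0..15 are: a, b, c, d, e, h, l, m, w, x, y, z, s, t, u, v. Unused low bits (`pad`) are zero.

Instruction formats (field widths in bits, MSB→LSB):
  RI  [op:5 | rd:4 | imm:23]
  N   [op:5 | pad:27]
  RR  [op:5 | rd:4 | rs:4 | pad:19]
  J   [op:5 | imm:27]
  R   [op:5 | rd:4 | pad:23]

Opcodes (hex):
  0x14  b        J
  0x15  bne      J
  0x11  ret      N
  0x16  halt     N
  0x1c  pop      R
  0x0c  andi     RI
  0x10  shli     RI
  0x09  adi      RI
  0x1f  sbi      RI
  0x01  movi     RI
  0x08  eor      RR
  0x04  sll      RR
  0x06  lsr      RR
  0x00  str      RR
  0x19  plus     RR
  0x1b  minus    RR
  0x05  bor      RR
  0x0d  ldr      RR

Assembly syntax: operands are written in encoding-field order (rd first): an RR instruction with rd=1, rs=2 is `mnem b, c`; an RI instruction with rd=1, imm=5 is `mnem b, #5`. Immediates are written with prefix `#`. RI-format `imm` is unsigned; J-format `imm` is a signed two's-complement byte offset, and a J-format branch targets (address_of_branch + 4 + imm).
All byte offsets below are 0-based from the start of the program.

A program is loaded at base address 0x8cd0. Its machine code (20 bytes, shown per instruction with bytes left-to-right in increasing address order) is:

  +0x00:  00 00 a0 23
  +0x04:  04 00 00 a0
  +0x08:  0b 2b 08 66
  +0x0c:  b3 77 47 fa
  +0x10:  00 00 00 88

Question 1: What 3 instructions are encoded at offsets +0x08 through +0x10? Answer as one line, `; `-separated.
@+08  little-endian(0b 2b 08 66) = 0x66082b0b
  opcode bits[31:27]=0xc: andi/RI
  [26:23] rd=12 = s
  [22:0] imm=535307 = #535307
@+0c  little-endian(b3 77 47 fa) = 0xfa4777b3
  opcode bits[31:27]=0x1f: sbi/RI
  [26:23] rd=4 = e
  [22:0] imm=4683699 = #4683699
@+10  little-endian(00 00 00 88) = 0x88000000
  opcode bits[31:27]=0x11: ret/N

andi s, #535307; sbi e, #4683699; ret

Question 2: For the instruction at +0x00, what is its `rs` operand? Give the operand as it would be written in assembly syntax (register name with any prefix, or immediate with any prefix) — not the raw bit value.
off 0x00: read 00 00 a0 23 as little → 0x23a00000
  top 5b → 0x4 → sll [RR]
  rd: (w>>23)&0xf=0x7 → m
  rs: (w>>19)&0xf=0x4 → e

e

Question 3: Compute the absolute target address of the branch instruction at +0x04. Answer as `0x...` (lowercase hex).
[04] 04 00 00 a0 → 0xa0000004
  op=0xa0000004>>27=0x14 ⇒ b (J)
  [26:0] imm=4 = #4
  target = base 0x8cd0 + off 0x04 + 4 + imm 4 = 0x8cdc

0x8cdc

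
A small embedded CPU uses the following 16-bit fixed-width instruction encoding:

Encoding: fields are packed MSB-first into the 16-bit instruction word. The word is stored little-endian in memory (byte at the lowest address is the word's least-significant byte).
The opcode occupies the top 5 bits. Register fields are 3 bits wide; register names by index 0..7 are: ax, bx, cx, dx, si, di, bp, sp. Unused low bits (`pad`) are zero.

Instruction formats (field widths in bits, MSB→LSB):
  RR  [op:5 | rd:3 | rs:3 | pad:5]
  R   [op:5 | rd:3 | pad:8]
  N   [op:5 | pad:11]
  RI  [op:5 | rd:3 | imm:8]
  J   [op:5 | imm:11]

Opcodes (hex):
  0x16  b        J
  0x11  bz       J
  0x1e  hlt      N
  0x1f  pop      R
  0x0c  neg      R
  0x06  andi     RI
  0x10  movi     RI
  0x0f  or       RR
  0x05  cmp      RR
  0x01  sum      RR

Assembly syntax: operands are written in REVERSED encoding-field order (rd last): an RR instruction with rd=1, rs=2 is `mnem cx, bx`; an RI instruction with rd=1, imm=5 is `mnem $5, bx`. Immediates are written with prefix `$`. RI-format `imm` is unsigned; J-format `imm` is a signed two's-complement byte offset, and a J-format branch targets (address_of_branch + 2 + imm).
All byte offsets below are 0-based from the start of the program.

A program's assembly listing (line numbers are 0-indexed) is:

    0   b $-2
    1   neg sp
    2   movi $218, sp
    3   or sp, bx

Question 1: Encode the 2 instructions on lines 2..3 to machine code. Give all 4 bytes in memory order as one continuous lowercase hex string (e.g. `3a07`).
line 2 (movi): pack op=0x10:5|rd=7:3|imm=218:8 = 0x87da; little→ da 87
line 3 (or): pack op=0xf:5|rd=1:3|rs=7:3|pad=0:5 = 0x79e0; little→ e0 79

da87e079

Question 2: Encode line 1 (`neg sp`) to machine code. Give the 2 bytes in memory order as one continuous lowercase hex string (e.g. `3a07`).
0067

1. neg fields op=0xc:5|rd=7:3|pad=0:8 → word 6700h → 00 67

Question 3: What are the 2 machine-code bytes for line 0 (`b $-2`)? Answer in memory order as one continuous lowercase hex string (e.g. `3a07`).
L0: b op=0x16:5|imm=-2:11 ⇒ 0xb7fe ⇒ little fe b7

feb7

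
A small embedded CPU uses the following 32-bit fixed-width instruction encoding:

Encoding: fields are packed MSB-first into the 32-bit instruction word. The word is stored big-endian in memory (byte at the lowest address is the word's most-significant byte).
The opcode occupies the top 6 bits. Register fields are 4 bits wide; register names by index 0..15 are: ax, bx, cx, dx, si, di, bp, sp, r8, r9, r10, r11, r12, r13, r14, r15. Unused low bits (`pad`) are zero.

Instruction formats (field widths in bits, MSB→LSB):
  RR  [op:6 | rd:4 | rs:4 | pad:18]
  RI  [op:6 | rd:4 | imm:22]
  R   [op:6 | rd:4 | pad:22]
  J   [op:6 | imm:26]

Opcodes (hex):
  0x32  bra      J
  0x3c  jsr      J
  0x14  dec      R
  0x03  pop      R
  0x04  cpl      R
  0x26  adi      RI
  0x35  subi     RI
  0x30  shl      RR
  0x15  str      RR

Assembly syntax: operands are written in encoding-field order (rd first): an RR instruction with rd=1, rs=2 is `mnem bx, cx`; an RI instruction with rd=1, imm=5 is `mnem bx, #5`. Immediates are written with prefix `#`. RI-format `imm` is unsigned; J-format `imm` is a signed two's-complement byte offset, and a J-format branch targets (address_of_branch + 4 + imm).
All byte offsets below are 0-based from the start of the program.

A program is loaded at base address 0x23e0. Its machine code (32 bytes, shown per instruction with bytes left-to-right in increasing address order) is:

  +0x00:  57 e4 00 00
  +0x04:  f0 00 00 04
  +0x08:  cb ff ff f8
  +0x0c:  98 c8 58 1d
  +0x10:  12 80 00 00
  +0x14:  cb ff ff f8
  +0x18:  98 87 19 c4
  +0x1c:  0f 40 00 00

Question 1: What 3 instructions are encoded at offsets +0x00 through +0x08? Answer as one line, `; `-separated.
str r15, r9; jsr #4; bra #-8

[00] 57 e4 00 00 → 0x57e40000
  op=0x57e40000>>26=0x15 ⇒ str (RR)
  [25:22] rd=15 = r15
  [21:18] rs=9 = r9
[04] f0 00 00 04 → 0xf0000004
  op=0xf0000004>>26=0x3c ⇒ jsr (J)
  [25:0] imm=4 = #4
[08] cb ff ff f8 → 0xcbfffff8
  op=0xcbfffff8>>26=0x32 ⇒ bra (J)
  [25:0] imm=67108856 (s26→-8) = #-8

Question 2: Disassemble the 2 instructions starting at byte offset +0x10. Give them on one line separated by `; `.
off 0x10: read 12 80 00 00 as big → 0x12800000
  op=0x12800000>>26=0x4 ⇒ cpl (R)
  [25:22] rd=10 = r10
off 0x14: read cb ff ff f8 as big → 0xcbfffff8
  op=0xcbfffff8>>26=0x32 ⇒ bra (J)
  [25:0] imm=67108856 (s26→-8) = #-8

cpl r10; bra #-8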